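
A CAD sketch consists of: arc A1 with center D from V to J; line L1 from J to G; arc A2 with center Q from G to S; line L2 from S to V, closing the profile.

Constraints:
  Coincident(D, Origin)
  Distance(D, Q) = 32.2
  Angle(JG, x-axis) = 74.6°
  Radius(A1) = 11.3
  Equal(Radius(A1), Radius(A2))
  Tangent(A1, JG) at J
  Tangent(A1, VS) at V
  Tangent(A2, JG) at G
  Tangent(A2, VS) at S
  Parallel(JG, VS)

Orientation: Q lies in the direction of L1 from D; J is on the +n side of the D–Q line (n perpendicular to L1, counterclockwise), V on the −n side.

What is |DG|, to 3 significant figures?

34.1

Tangency of A1 to both parallel lines with radius 11.3 puts J and V at D ± 11.3·n: J = (-10.9, 3.00), V = (10.9, -3.00). Equal radii place G and S the same way about Q: G = Q + 11.3·n = (-2.34, 34.0), S = Q − 11.3·n = (19.4, 28.0). Then |DG| = |G − D| = 34.1.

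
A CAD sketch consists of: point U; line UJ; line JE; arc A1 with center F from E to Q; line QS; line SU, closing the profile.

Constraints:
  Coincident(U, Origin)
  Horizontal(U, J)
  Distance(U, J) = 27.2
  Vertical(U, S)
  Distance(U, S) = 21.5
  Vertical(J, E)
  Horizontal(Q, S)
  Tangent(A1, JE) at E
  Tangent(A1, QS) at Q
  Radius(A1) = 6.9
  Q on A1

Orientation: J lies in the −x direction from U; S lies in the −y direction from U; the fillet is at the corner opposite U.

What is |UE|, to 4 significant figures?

30.87

U is at the origin; UJ is horizontal with |UJ| = 27.2 and J on the −x side, so J = (-27.20, 0.000). US is vertical with |US| = 21.5 and S on the −y side, so S = (0.000, -21.50). The virtual corner opposite U is at (-27.20, -21.50). The tangent condition forces FE to be normal to JE and since A1 is tangent to QS there, FQ ⟂ QS, with radius 6.9, so the center F sits 6.9 in from both sides at F = (-20.30, -14.60). That places the tangent points at E = (-27.20, -14.60) on JE and Q = (-20.30, -21.50) on QS. Then |UE| = |E − U| = 30.87.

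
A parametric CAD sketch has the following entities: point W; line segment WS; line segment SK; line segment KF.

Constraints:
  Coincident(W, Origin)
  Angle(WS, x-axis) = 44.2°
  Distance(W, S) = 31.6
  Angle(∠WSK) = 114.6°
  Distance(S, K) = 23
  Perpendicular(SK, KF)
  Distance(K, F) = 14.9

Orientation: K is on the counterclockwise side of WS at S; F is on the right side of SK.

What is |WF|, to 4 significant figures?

56.66

∠WSK = 114.6°, so SK runs at 44.2° + (180° − 114.6°) = 109.6° from the x-axis; with |SK| = 23.0, K = S + 23.0·(cos 109.6°, sin 109.6°) = (14.94, 43.70). SK is perpendicular to KF; with |KF| = 14.9 on the right of SK, F = K + 14.9·(0.9421, 0.3355) = (28.98, 48.70). Then |WF| = |F − W| = 56.66.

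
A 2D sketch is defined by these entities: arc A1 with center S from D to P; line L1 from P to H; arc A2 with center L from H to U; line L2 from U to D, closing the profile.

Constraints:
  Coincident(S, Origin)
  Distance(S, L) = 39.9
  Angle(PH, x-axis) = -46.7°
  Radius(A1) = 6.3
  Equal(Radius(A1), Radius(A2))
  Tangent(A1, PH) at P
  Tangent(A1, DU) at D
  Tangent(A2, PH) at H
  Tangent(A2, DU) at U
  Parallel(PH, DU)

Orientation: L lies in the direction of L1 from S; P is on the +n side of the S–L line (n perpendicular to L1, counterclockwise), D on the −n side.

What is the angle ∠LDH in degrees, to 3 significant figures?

8.55°

The slot axis is L1's direction at -46.7°, so u = (cos -46.7°, sin -46.7°) = (0.686, -0.728) and n = (−sin -46.7°, cos -46.7°) = (0.728, 0.686). S is at the origin and L lies 39.9 along u from S, so L = 39.9·u = (27.4, -29.0). Tangency of A1 to both parallel lines with radius 6.3 puts P and D at S ± 6.3·n: P = (4.58, 4.32), D = (-4.58, -4.32). Equal radii place H and U the same way about L: H = L + 6.3·n = (31.9, -24.7), U = L − 6.3·n = (22.8, -33.4). Then cos ∠LDH = DL·DH / (|DL||DH|), giving 8.55°.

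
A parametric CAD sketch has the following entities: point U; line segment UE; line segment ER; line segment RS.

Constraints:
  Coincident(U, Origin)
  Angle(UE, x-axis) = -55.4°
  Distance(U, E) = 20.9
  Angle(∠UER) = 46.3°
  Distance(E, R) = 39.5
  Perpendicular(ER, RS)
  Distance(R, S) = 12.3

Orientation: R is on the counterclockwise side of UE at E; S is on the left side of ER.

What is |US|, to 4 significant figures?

25.22

U is at the origin; UE runs at -55.4° with length 20.9, so E = 20.9·(cos -55.4°, sin -55.4°) = (11.87, -17.20). ∠UER = 46.3°, so ER runs at -55.4° + (180° − 46.3°) = 78.30° from the x-axis; with |ER| = 39.5, R = E + 39.5·(cos 78.30°, sin 78.30°) = (19.88, 21.48). ER ⟂ RS; with |RS| = 12.3 on the left of ER, S = R + 12.3·(-0.9792, 0.2028) = (7.834, 23.97). Then |US| = |S − U| = 25.22.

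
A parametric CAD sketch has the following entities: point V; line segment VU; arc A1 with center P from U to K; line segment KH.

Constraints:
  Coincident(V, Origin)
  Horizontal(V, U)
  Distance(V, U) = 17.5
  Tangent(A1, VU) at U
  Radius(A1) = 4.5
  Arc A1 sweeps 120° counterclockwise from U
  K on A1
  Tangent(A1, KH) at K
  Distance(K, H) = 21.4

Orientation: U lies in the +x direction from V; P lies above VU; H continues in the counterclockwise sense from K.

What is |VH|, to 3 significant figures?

27.5

V is at the origin; V and U share the same y with |VU| = 17.5 and U on the +x side, so U = (17.5, 0.00). The tangent condition forces PU to be normal to VU, so P = U + (0, 4.5) = (17.5, 4.50). On A1, U sits at bearing -90° from P; a 120° counterclockwise sweep puts K at bearing 30°, so K = P + 4.5·(cos 30°, sin 30°) = (21.4, 6.75). The tangent condition forces PK to be normal to KH, so KH runs along (−sin 30°, cos 30°); with |KH| = 21.4, H = (10.7, 25.3). Then |VH| = |H − V| = 27.5.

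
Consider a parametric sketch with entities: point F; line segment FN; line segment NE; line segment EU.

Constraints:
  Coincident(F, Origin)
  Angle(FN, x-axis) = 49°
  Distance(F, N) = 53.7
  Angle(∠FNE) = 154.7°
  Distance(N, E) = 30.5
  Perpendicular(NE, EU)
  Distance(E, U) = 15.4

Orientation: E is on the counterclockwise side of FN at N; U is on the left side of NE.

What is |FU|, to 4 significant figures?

79.41

F is at the origin; FN runs at 49.0° with length 53.7, so N = 53.7·(cos 49.0°, sin 49.0°) = (35.23, 40.53). ∠FNE = 154.7°, so NE runs at 49.0° + (180° − 154.7°) = 74.30° from the x-axis; with |NE| = 30.5, E = N + 30.5·(cos 74.30°, sin 74.30°) = (43.48, 69.89). The perpendicularity gives EU at right angles to NE; with |EU| = 15.4 on the left of NE, U = E + 15.4·(-0.9627, 0.2706) = (28.66, 74.06). Then |FU| = |U − F| = 79.41.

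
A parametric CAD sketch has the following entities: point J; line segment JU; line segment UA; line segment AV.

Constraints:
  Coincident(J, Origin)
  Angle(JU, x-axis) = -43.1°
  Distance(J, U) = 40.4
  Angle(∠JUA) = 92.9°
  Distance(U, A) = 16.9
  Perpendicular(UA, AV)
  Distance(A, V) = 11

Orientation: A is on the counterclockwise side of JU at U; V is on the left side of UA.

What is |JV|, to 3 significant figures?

34.9

∠JUA = 92.9°, so UA runs at -43.1° + (180° − 92.9°) = 44.0° from the x-axis; with |UA| = 16.9, A = U + 16.9·(cos 44.0°, sin 44.0°) = (41.7, -15.9). UA ⟂ AV; with |AV| = 11.0 on the left of UA, V = A + 11.0·(-0.695, 0.719) = (34.0, -7.95). Then |JV| = |V − J| = 34.9.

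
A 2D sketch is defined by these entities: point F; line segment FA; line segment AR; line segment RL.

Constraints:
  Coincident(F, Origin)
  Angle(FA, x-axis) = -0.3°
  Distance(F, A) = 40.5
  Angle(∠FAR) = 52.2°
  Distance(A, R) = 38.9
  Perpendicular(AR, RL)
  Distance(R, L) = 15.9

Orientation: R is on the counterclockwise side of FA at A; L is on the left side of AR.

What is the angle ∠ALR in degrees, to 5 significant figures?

67.768°

F is at the origin; FA runs at -0.3° with length 40.5, so A = 40.5·(cos -0.3°, sin -0.3°) = (40.499, -0.21206). ∠FAR = 52.2°, so AR runs at -0.3° + (180° − 52.2°) = 127.50° from the x-axis; with |AR| = 38.9, R = A + 38.9·(cos 127.50°, sin 127.50°) = (16.819, 30.649). The perpendicularity gives RL at right angles to AR; with |RL| = 15.9 on the left of AR, L = R + 15.9·(-0.79335, -0.60876) = (4.2043, 20.970). Then cos ∠ALR = LA·LR / (|LA||LR|), giving 67.768°.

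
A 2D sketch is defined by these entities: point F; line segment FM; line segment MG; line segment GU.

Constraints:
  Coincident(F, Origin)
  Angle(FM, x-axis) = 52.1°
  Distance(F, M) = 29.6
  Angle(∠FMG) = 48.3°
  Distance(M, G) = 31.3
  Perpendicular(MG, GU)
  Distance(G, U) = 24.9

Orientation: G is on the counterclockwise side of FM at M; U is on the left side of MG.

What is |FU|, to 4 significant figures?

11.94

F is at the origin; FM runs at 52.1° with length 29.6, so M = 29.6·(cos 52.1°, sin 52.1°) = (18.18, 23.36). ∠FMG = 48.3°, so MG runs at 52.1° + (180° − 48.3°) = 183.8° from the x-axis; with |MG| = 31.3, G = M + 31.3·(cos 183.8°, sin 183.8°) = (-13.05, 21.28). MG ⟂ GU; with |GU| = 24.9 on the left of MG, U = G + 24.9·(0.06627, -0.9978) = (-11.40, -3.563). Then |FU| = |U − F| = 11.94.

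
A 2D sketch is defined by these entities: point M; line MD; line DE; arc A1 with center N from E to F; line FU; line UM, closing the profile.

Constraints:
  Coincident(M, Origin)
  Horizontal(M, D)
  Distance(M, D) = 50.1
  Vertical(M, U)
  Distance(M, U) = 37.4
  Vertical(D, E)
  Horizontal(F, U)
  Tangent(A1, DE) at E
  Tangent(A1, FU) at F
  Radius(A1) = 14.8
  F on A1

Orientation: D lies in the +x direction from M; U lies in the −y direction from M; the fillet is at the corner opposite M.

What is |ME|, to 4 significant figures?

54.96

The virtual corner opposite M is at (50.10, -37.40). Since A1 is tangent to DE there, NE ⟂ DE and the tangent condition forces NF to be normal to FU, with radius 14.8, so the center N sits 14.8 in from both sides at N = (35.30, -22.60). That places the tangent points at E = (50.10, -22.60) on DE and F = (35.30, -37.40) on FU. Then |ME| = |E − M| = 54.96.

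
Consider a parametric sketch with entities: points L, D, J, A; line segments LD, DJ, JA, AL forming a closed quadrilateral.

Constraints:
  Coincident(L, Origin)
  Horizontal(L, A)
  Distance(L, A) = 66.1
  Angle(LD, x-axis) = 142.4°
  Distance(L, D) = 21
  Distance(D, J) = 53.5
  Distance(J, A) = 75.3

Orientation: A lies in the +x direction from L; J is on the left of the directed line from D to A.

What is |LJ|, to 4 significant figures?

57.75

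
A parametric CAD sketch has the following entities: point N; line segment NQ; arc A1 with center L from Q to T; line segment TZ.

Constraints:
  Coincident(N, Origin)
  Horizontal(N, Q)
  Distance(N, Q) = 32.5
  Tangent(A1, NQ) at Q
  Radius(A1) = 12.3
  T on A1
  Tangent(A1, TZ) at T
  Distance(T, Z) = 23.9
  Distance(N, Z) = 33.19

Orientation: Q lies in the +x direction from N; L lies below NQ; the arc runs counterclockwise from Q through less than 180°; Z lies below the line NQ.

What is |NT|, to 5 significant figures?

22.452

Checks: ∠(LQ, QN) = 90.00° ✓; |LT| = 12.30 ✓; ∠(LT, TZ) = 90.00° ✓; |TZ| = 23.90 ✓; |NZ| = 33.19 ✓.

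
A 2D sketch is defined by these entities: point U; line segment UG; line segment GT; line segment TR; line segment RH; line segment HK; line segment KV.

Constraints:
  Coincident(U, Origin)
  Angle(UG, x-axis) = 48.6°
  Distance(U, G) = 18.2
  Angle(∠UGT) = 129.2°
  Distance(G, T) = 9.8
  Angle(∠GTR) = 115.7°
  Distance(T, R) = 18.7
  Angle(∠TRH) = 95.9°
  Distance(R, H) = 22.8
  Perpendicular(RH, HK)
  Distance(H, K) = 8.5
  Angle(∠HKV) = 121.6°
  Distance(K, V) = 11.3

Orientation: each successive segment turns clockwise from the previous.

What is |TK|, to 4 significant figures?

26.71

∠TRH = 95.9° gives RH at -150.6° from the x-axis; with |RH| = 22.8, H = (9.422, -15.07). RH is perpendicular to HK, so HK runs at 119.4°; with |HK| = 8.5, K = (5.249, -7.660). Then |TK| = |K − T| = 26.71.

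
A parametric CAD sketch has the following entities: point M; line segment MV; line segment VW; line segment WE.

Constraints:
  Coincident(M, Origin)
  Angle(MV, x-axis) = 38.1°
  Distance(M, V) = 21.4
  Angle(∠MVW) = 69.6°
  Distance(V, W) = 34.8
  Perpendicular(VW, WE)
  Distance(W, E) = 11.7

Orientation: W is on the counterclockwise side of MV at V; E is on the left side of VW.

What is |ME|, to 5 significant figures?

28.590

∠MVW = 69.6°, so VW runs at 38.1° + (180° − 69.6°) = 148.50° from the x-axis; with |VW| = 34.8, W = V + 34.8·(cos 148.50°, sin 148.50°) = (-12.831, 31.388). VW is perpendicular to WE; with |WE| = 11.7 on the left of VW, E = W + 11.7·(-0.52250, -0.85264) = (-18.945, 21.412). Then |ME| = |E − M| = 28.590.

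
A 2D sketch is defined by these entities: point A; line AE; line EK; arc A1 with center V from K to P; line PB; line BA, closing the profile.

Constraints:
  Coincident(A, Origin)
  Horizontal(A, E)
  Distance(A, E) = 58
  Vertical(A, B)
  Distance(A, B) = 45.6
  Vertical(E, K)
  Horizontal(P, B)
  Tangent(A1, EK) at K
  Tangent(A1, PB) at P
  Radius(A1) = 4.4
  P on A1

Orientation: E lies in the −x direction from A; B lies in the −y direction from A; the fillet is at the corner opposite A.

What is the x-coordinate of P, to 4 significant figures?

-53.60

The virtual corner opposite A is at (-58.00, -45.60). Since A1 is tangent to EK there, VK ⟂ EK and tangency of A1 to PB means the radius VP is perpendicular to PB, with radius 4.4, so the center V sits 4.4 in from both sides at V = (-53.60, -41.20). That places the tangent points at K = (-58.00, -41.20) on EK and P = (-53.60, -45.60) on PB. So P.x = -53.60.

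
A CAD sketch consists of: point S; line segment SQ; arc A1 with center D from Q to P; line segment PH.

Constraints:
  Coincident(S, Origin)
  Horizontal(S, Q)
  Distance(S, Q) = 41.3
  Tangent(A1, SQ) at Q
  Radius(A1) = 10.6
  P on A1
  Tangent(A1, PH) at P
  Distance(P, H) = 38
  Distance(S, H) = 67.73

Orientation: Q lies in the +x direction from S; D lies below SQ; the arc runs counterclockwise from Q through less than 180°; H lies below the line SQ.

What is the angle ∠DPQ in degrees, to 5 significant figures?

33.838°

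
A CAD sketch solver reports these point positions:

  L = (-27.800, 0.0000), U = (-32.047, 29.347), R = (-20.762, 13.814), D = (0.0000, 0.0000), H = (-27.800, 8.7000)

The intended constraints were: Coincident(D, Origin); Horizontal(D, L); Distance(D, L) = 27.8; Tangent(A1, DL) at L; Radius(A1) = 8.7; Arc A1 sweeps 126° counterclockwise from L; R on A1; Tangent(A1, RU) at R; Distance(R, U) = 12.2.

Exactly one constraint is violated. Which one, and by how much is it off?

Distance(R, U) = 12.2 — off by 7.00.

D = (0.00, 0.00) ✓; D.y = 0.00, L.y = 0.00 ✓; |DL| = 27.80 ✓; ∠(HL, LD) = 90.00° ✓; |HL| = 8.700 ✓; bearing(H→R) − bearing(H→L) = 126.0° ✓; |HR| = 8.700 ✓; ∠(HR, RU) = 90.00° ✓; |RU| = 19.20 ✗.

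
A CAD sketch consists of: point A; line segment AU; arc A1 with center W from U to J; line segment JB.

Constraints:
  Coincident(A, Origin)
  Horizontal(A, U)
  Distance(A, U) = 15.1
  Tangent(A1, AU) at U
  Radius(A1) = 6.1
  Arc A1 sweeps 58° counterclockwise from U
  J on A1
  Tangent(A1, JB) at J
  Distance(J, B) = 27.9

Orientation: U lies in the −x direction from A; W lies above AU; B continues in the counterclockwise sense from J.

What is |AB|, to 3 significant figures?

27.0

A is at the origin; A and U share the same y with |AU| = 15.1 and U on the −x side, so U = (-15.1, 0.00). A1 meets AU tangentially, so WU is at right angles to AU, so W = U + (0, 6.1) = (-15.1, 6.10). On A1, U sits at bearing -90° from W; a 58° counterclockwise sweep puts J at bearing -32°, so J = W + 6.1·(cos -32°, sin -32°) = (-9.93, 2.87). The tangent condition forces WJ to be normal to JB, so JB runs along (−sin -32°, cos -32°); with |JB| = 27.9, B = (4.86, 26.5). Then |AB| = |B − A| = 27.0.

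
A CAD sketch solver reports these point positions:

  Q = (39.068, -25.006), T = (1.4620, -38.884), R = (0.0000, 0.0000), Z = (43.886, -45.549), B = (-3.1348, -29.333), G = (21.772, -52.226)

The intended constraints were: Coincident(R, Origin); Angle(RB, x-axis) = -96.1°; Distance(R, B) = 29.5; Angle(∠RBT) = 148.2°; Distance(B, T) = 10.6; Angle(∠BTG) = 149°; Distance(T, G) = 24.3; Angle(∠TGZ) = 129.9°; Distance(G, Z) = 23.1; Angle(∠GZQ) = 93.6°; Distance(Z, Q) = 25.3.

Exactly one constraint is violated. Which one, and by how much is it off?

Distance(Z, Q) = 25.3 — off by 4.20.

R = (0.00, 0.00) ✓; RB at -96.10° ✓; |RB| = 29.50 ✓; ∠RBT = 148.2° ✓; |BT| = 10.60 ✓; ∠BTG = 149.0° ✓; |TG| = 24.30 ✓; ∠TGZ = 129.9° ✓; |GZ| = 23.10 ✓; ∠GZQ = 93.60° ✓; |ZQ| = 21.10 ✗.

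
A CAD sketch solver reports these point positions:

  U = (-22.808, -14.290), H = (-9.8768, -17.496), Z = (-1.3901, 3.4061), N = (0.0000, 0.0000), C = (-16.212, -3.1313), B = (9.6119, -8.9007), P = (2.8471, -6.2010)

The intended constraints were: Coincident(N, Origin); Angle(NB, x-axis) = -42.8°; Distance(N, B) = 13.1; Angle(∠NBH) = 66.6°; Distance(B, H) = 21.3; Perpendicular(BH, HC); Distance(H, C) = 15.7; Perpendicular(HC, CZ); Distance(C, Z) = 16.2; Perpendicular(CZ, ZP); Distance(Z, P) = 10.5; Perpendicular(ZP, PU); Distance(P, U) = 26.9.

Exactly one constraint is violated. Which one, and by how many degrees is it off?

Perpendicular(ZP, PU) — off by 6.30°.

N = (0.00, 0.00) ✓; NB at -42.80° ✓; |NB| = 13.10 ✓; ∠NBH = 66.60° ✓; |BH| = 21.30 ✓; ∠(BH, HC) = 90.00° ✓; |HC| = 15.70 ✓; ∠(HC, CZ) = 90.00° ✓; |CZ| = 16.20 ✓; ∠(CZ, ZP) = 90.00° ✓; |ZP| = 10.50 ✓; ∠(ZP, PU) = 96.30° ✗; |PU| = 26.90 ✓.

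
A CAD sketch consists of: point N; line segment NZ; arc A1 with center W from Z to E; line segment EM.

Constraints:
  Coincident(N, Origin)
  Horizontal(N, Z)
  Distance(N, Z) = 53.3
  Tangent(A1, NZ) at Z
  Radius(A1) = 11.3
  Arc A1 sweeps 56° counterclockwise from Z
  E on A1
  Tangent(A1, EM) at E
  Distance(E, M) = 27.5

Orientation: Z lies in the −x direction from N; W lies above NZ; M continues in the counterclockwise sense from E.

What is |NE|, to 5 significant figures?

44.213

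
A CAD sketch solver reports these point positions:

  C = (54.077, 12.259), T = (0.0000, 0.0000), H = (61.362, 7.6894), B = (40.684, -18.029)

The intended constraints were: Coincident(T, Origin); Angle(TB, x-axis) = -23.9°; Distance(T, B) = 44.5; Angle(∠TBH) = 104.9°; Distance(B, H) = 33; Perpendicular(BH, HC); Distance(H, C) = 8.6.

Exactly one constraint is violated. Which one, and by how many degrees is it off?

Perpendicular(BH, HC) — off by 6.70°.

T = (0.00, 0.00) ✓; TB at -23.90° ✓; |TB| = 44.50 ✓; ∠TBH = 104.9° ✓; |BH| = 33.00 ✓; ∠(BH, HC) = 96.70° ✗; |HC| = 8.600 ✓.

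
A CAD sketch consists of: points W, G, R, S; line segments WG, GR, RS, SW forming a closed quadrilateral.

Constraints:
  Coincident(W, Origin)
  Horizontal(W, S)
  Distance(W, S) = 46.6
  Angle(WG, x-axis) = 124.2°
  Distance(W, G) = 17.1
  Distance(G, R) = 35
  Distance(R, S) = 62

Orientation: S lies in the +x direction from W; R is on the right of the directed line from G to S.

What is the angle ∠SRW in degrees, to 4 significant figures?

40.81°

Checks: |GR| = 35.00 ✓; |RS| = 62.00 ✓.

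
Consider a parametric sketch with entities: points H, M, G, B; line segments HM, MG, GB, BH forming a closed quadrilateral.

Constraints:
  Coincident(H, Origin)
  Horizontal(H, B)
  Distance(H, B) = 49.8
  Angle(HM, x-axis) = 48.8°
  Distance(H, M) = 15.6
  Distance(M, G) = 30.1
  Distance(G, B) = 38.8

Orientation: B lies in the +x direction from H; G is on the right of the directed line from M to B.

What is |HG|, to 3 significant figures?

23.6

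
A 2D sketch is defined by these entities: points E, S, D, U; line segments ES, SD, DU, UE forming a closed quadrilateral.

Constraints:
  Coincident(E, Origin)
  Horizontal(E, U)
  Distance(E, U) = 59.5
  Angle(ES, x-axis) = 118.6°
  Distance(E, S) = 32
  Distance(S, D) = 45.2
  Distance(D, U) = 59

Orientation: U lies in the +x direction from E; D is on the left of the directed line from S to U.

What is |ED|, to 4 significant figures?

54.27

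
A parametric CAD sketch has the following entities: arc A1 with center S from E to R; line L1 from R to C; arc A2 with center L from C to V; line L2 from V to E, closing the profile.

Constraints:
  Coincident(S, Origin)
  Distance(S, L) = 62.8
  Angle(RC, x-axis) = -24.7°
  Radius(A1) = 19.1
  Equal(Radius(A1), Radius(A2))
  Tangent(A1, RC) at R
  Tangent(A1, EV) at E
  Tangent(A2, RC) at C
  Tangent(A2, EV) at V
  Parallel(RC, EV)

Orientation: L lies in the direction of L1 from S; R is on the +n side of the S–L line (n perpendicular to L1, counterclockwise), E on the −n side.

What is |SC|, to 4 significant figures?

65.64

The slot axis is L1's direction at -24.7°, so u = (cos -24.7°, sin -24.7°) = (0.9085, -0.4179) and n = (−sin -24.7°, cos -24.7°) = (0.4179, 0.9085). S is at the origin and L lies 62.8 along u from S, so L = 62.8·u = (57.05, -26.24). Tangency of A1 to both parallel lines with radius 19.1 puts R and E at S ± 19.1·n: R = (7.981, 17.35), E = (-7.981, -17.35). Equal radii place C and V the same way about L: C = L + 19.1·n = (65.04, -8.890), V = L − 19.1·n = (49.07, -43.59). Then |SC| = |C − S| = 65.64.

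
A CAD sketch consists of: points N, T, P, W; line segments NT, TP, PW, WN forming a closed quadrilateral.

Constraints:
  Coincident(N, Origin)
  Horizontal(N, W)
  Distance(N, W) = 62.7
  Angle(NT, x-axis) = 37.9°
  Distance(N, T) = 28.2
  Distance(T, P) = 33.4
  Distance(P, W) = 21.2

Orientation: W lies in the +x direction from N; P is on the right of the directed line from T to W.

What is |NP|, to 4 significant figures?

44.16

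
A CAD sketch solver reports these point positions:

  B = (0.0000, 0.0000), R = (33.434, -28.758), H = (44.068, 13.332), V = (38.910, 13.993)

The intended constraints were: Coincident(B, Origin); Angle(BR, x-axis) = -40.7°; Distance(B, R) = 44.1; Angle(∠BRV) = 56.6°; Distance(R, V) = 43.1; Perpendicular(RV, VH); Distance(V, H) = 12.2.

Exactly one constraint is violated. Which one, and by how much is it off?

Distance(V, H) = 12.2 — off by 7.00.

B = (0.00, 0.00) ✓; BR at -40.70° ✓; |BR| = 44.10 ✓; ∠BRV = 56.60° ✓; |RV| = 43.10 ✓; ∠(RV, VH) = 90.00° ✓; |VH| = 5.200 ✗.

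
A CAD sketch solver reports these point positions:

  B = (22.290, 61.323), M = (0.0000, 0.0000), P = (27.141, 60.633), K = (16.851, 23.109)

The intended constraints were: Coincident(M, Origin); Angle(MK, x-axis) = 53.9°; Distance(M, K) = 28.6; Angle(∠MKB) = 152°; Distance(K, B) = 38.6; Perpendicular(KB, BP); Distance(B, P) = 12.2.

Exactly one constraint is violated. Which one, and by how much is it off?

Distance(B, P) = 12.2 — off by 7.30.

M = (0.00, 0.00) ✓; MK at 53.90° ✓; |MK| = 28.60 ✓; ∠MKB = 152.0° ✓; |KB| = 38.60 ✓; ∠(KB, BP) = 89.99° ✓; |BP| = 4.900 ✗.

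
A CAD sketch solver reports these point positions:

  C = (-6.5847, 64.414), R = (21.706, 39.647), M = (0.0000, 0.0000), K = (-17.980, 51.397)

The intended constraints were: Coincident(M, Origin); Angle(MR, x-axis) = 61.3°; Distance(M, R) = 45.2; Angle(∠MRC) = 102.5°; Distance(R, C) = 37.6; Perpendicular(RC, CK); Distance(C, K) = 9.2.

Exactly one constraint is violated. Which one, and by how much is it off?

Distance(C, K) = 9.2 — off by 8.10.

M = (0.00, 0.00) ✓; MR at 61.30° ✓; |MR| = 45.20 ✓; ∠MRC = 102.5° ✓; |RC| = 37.60 ✓; ∠(RC, CK) = 90.00° ✓; |CK| = 17.30 ✗.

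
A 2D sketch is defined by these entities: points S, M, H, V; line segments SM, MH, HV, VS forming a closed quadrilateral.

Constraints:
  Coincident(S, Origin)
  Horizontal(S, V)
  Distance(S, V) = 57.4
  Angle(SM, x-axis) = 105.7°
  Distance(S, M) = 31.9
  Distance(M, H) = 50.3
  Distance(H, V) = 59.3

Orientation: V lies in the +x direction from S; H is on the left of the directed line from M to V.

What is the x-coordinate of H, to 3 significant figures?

35.4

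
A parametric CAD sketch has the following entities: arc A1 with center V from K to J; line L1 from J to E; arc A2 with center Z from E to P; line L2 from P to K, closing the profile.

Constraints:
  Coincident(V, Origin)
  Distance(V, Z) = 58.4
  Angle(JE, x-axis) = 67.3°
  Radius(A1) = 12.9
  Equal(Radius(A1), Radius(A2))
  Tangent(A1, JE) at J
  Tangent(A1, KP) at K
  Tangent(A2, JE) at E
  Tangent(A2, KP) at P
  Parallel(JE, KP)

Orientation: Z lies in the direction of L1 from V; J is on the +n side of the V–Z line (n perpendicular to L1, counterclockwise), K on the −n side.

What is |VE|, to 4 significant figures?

59.81

The slot axis is L1's direction at 67.3°, so u = (cos 67.3°, sin 67.3°) = (0.3859, 0.9225) and n = (−sin 67.3°, cos 67.3°) = (-0.9225, 0.3859). V is at the origin and Z lies 58.4 along u from V, so Z = 58.4·u = (22.54, 53.88). Tangency of A1 to both parallel lines with radius 12.9 puts J and K at V ± 12.9·n: J = (-11.90, 4.978), K = (11.90, -4.978). Equal radii place E and P the same way about Z: E = Z + 12.9·n = (10.64, 58.85), P = Z − 12.9·n = (34.44, 48.90). Then |VE| = |E − V| = 59.81.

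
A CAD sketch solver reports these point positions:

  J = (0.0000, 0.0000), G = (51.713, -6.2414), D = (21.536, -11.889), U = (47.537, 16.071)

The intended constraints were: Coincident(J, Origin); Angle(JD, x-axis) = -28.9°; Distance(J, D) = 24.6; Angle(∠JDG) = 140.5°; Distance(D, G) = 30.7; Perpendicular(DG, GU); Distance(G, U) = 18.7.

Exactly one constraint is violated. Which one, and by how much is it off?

Distance(G, U) = 18.7 — off by 4.00.

J = (0.00, 0.00) ✓; JD at -28.90° ✓; |JD| = 24.60 ✓; ∠JDG = 140.5° ✓; |DG| = 30.70 ✓; ∠(DG, GU) = 90.00° ✓; |GU| = 22.70 ✗.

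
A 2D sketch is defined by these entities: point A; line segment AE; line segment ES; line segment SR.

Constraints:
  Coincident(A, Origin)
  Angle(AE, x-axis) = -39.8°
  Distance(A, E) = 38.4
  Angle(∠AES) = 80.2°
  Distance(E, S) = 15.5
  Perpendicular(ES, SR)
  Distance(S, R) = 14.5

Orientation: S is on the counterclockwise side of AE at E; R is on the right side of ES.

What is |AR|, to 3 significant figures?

53.1

A is at the origin; AE runs at -39.8° with length 38.4, so E = 38.4·(cos -39.8°, sin -39.8°) = (29.5, -24.6). ∠AES = 80.2°, so ES runs at -39.8° + (180° − 80.2°) = 60.0° from the x-axis; with |ES| = 15.5, S = E + 15.5·(cos 60.0°, sin 60.0°) = (37.3, -11.2). ES ⟂ SR; with |SR| = 14.5 on the right of ES, R = S + 14.5·(0.866, -0.500) = (49.8, -18.4). Then |AR| = |R − A| = 53.1.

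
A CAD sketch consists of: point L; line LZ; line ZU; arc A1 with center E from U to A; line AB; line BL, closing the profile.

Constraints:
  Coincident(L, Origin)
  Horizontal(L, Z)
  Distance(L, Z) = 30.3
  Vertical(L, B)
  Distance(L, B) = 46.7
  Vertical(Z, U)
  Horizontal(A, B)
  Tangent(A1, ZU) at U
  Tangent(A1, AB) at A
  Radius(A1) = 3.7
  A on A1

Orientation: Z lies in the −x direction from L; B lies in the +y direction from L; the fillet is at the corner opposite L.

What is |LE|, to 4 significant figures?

50.56

LB is vertical with |LB| = 46.7 and B on the +y side, so B = (0.000, 46.70). The virtual corner opposite L is at (-30.30, 46.70). Since A1 is tangent to ZU there, EU ⟂ ZU and tangency of A1 to AB means the radius EA is perpendicular to AB, with radius 3.7, so the center E sits 3.7 in from both sides at E = (-26.60, 43.00). Then |LE| = |E − L| = 50.56.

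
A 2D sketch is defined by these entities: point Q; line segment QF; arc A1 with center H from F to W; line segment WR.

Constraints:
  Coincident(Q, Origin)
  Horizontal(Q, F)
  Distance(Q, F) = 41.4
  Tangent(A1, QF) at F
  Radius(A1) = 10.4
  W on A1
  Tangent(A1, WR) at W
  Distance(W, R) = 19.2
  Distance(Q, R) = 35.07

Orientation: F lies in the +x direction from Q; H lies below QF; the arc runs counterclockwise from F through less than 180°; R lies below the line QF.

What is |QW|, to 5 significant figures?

32.376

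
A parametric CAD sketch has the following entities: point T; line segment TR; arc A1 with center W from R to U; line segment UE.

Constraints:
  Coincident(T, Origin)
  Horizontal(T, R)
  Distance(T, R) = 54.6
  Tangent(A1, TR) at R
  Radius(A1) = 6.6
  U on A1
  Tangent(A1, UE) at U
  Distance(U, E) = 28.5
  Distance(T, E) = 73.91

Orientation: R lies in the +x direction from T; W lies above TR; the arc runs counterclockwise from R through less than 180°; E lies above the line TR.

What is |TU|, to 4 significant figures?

61.36

Checks: |WU| = 6.600 ✓; ∠(WU, UE) = 90.00° ✓; |UE| = 28.50 ✓; |TE| = 73.91 ✓.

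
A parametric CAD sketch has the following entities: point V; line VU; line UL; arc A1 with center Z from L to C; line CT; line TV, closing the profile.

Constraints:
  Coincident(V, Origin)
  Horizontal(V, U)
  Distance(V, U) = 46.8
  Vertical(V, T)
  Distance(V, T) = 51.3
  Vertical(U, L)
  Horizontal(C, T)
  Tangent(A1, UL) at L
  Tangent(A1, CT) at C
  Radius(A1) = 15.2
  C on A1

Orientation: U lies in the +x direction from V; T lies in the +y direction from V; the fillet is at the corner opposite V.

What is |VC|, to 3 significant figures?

60.3

V is at the origin; V and U share the same y with |VU| = 46.8 and U on the +x side, so U = (46.8, 0.00). V and T share the same x with |VT| = 51.3 and T on the +y side, so T = (0.00, 51.3). The virtual corner opposite V is at (46.8, 51.3). Tangency of A1 to UL means the radius ZL is perpendicular to UL and the tangent condition forces ZC to be normal to CT, with radius 15.2, so the center Z sits 15.2 in from both sides at Z = (31.6, 36.1). That places the tangent points at L = (46.8, 36.1) on UL and C = (31.6, 51.3) on CT. Then |VC| = |C − V| = 60.3.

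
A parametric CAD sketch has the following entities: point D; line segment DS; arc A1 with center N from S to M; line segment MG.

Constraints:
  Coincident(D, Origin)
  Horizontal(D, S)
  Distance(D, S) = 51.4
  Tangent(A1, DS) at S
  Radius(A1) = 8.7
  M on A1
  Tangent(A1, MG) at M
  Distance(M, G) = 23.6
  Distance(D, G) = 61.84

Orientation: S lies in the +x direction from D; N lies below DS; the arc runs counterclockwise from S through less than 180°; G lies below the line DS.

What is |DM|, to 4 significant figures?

44.87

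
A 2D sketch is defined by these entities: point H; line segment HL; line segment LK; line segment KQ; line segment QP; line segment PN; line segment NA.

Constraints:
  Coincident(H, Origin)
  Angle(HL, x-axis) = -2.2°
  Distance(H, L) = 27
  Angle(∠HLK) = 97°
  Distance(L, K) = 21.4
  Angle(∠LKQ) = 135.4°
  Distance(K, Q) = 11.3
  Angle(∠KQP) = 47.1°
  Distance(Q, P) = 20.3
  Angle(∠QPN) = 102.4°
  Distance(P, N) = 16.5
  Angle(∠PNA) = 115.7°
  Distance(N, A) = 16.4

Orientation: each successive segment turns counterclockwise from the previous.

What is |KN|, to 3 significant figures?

18.0

H is at the origin; HL runs at -2.2° with length 27.0, so L = (27.0, -1.04). ∠HLK = 97.0° gives LK at 80.8° from the x-axis; with |LK| = 21.4, K = (30.4, 20.1). ∠LKQ = 135.4° gives KQ at 125° from the x-axis; with |KQ| = 11.3, Q = (23.9, 29.3). ∠KQP = 47.1° gives QP at -102° from the x-axis; with |QP| = 20.3, P = (19.7, 9.42). ∠QPN = 102.4° gives PN at -24.1° from the x-axis; with |PN| = 16.5, N = (34.8, 2.68). Then |KN| = |N − K| = 18.0.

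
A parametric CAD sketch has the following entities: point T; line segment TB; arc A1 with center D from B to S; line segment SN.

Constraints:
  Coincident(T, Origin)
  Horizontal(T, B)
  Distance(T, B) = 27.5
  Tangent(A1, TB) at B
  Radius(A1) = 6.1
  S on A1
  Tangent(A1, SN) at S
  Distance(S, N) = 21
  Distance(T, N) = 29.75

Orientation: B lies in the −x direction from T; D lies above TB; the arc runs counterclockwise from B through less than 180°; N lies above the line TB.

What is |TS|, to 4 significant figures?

22.07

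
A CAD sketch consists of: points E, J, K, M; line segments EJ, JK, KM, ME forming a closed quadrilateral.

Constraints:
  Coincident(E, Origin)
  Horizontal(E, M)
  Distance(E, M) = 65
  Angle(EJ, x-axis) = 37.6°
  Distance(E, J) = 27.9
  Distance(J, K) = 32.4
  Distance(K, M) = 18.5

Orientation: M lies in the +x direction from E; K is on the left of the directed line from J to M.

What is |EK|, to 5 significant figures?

56.535

E is at the origin; EM is horizontal with |EM| = 65.0 and M in +x, so M = (65.0, 0). EJ runs at 37.6° with |EJ| = 27.9, so J = (22.105, 17.023). K is determined by |JK| = 32.4 and |KM| = 18.5 together: it lies at the intersection of circle(J, 32.4) and circle(M, 18.5). With |JM| = 46.149, the foot of the radical line on JM is 30.740 from J and the perpendicular offset is √(32.4² − 30.740²) = 10.237. Taking the left-of-JM solution: K = (54.454, 15.199).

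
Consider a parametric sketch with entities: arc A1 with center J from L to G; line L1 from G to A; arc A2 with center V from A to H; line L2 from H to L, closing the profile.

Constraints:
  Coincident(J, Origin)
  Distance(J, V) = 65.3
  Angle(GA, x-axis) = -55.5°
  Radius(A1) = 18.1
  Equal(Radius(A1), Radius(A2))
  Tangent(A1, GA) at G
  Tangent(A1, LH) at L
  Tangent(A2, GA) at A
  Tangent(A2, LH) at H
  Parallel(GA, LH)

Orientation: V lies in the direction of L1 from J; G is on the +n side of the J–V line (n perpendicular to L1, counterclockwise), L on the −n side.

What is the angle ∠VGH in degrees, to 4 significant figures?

13.51°

The slot axis is L1's direction at -55.5°, so u = (cos -55.5°, sin -55.5°) = (0.5664, -0.8241) and n = (−sin -55.5°, cos -55.5°) = (0.8241, 0.5664). J is at the origin and V lies 65.3 along u from J, so V = 65.3·u = (36.99, -53.82). Tangency of A1 to both parallel lines with radius 18.1 puts G and L at J ± 18.1·n: G = (14.92, 10.25), L = (-14.92, -10.25). Equal radii place A and H the same way about V: A = V + 18.1·n = (51.90, -43.56), H = V − 18.1·n = (22.07, -64.07). Then cos ∠VGH = GV·GH / (|GV||GH|), giving 13.51°.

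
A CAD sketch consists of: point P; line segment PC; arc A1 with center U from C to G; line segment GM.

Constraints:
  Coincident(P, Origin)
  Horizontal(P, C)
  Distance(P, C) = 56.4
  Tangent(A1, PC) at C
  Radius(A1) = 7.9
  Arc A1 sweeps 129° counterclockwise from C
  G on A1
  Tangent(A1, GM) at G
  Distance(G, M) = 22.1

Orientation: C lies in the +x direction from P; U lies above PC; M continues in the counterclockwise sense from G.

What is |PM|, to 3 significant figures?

57.2

On A1, C sits at bearing -90° from U; a 129° counterclockwise sweep puts G at bearing 39°, so G = U + 7.9·(cos 39°, sin 39°) = (62.5, 12.9). Tangency of A1 to GM means the radius UG is perpendicular to GM, so GM runs along (−sin 39°, cos 39°); with |GM| = 22.1, M = (48.6, 30.0). Then |PM| = |M − P| = 57.2.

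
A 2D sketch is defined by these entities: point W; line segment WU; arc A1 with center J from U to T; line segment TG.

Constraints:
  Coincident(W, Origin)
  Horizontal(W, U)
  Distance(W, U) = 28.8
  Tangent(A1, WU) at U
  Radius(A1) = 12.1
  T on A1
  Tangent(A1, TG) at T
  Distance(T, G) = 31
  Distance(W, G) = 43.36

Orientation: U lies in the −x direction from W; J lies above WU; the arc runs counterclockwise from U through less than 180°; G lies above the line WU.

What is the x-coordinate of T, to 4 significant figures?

-16.79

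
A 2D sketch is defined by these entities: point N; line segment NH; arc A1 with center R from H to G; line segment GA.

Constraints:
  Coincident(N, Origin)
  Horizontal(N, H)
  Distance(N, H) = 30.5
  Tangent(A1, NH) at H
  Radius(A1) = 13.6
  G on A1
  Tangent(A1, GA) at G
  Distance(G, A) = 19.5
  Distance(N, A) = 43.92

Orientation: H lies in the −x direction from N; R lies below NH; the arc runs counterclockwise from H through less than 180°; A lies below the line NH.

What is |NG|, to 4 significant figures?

46.01

N is at the origin; N and H share the same y with |NH| = 30.5 and H on the −x side, so H = (-30.50, 0.000). A1 meets NH tangentially, so RH is at right angles to NH, so R = H + (0, -13.6) = (-30.50, -13.60). Since RG ⟂ GA (tangency), |RA| = √(13.6² + 19.5²) = 23.77 regardless of where G sits on A1. So A lies on both circle(N, 43.92) and circle(R, 23.77); the below-NH intersection is A = (-24.34, -36.56). G is the foot of the tangent from A: G = (-39.26, -24.01).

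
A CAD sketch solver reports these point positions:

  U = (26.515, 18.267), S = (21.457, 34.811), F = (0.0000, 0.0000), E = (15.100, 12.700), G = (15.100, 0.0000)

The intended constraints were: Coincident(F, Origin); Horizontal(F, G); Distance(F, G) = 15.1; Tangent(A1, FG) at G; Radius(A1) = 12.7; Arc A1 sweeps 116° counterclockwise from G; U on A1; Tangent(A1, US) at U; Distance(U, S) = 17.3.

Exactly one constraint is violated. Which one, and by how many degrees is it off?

Tangent(A1, US) at U — off by 9.00°.

F = (0.00, 0.00) ✓; F.y = 0.00, G.y = 0.00 ✓; |FG| = 15.10 ✓; ∠(EG, GF) = 90.00° ✓; |EG| = 12.70 ✓; bearing(E→U) − bearing(E→G) = 116.0° ✓; |EU| = 12.70 ✓; ∠(EU, US) = 99.00° ✗; |US| = 17.30 ✓.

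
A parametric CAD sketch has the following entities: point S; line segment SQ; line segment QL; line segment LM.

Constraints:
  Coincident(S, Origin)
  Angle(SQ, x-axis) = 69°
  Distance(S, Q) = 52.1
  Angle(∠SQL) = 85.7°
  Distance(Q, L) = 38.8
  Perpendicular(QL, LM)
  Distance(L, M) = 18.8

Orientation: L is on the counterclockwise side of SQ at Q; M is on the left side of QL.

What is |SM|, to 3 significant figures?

48.1

S is at the origin; SQ runs at 69.0° with length 52.1, so Q = 52.1·(cos 69.0°, sin 69.0°) = (18.7, 48.6). ∠SQL = 85.7°, so QL runs at 69.0° + (180° − 85.7°) = 163° from the x-axis; with |QL| = 38.8, L = Q + 38.8·(cos 163°, sin 163°) = (-18.5, 59.8). The perpendicularity gives LM at right angles to QL; with |LM| = 18.8 on the left of QL, M = L + 18.8·(-0.287, -0.958) = (-23.9, 41.8). Then |SM| = |M − S| = 48.1.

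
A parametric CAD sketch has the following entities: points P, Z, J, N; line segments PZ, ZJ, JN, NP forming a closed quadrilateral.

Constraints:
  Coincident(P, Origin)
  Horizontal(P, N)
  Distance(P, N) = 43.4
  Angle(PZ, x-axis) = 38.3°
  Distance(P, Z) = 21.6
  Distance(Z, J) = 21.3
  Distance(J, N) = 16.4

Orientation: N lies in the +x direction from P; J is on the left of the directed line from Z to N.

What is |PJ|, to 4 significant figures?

41.18

Checks: |ZJ| = 21.30 ✓; |JN| = 16.40 ✓.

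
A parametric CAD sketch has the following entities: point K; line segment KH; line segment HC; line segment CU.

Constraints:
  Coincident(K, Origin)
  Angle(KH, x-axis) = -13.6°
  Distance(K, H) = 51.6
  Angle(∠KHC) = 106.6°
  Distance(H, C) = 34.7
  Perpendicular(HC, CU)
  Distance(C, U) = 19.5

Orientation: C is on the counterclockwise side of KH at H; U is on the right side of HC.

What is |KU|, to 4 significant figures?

84.84

K is at the origin; KH runs at -13.6° with length 51.6, so H = 51.6·(cos -13.6°, sin -13.6°) = (50.15, -12.13). ∠KHC = 106.6°, so HC runs at -13.6° + (180° − 106.6°) = 59.80° from the x-axis; with |HC| = 34.7, C = H + 34.7·(cos 59.80°, sin 59.80°) = (67.61, 17.86). HC ⟂ CU; with |CU| = 19.5 on the right of HC, U = C + 19.5·(0.8643, -0.5030) = (84.46, 8.048). Then |KU| = |U − K| = 84.84.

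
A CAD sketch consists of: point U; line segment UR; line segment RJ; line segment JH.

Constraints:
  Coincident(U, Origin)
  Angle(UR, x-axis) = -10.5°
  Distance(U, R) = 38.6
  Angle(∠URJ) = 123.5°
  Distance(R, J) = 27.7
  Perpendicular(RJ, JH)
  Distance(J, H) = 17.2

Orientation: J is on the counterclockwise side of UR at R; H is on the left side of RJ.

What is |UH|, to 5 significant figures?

51.246

U is at the origin; UR runs at -10.5° with length 38.6, so R = 38.6·(cos -10.5°, sin -10.5°) = (37.954, -7.0343). ∠URJ = 123.5°, so RJ runs at -10.5° + (180° − 123.5°) = 46.000° from the x-axis; with |RJ| = 27.7, J = R + 27.7·(cos 46.000°, sin 46.000°) = (57.196, 12.891). RJ ⟂ JH; with |JH| = 17.2 on the left of RJ, H = J + 17.2·(-0.71934, 0.69466) = (44.823, 24.840). Then |UH| = |H − U| = 51.246.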